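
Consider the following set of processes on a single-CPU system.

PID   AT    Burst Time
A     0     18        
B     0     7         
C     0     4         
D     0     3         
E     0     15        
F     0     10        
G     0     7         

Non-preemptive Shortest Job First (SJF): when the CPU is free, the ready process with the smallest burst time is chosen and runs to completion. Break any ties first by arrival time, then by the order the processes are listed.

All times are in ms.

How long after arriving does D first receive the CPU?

Schedule: | D 0-3 | C 3-7 | B 7-14 | G 14-21 | F 21-31 | E 31-46 | A 46-64 |
Completion: A=64  B=14  C=7  D=3  E=46  F=31  G=21
Response(D) = first start − arrival = 0 − 0 = 0

0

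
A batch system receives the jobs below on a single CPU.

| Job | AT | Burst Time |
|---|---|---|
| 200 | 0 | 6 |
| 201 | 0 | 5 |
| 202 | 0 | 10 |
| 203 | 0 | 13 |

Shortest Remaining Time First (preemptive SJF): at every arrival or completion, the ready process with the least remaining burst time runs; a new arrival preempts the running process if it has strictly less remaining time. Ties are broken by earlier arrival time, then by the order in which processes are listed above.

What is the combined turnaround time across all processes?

Timeline: | 201 0-5 | 200 5-11 | 202 11-21 | 203 21-34 |
Completion: 200=11  201=5  202=21  203=34
Turnaround = completion − arrival: 200=11, 201=5, 202=21, 203=34
Total turnaround = 11 + 5 + 21 + 34 = 71

71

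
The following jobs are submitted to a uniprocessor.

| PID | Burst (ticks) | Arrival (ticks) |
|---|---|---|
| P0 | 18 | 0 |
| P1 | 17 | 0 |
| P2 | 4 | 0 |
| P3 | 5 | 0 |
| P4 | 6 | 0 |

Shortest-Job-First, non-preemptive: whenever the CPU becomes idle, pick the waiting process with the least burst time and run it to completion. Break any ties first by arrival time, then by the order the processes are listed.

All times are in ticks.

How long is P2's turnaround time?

4

Gantt: | P2 0-4 | P3 4-9 | P4 9-15 | P1 15-32 | P0 32-50 |
Completion: P0=50  P1=32  P2=4  P3=9  P4=15
Turnaround(P2) = completion − arrival = 4 − 0 = 4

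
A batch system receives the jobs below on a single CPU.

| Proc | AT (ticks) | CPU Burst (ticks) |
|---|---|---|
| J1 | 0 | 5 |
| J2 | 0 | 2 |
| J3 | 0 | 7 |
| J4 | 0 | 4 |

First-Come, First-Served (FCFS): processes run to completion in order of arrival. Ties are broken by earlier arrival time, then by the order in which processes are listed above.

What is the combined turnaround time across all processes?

44

Timeline: | J1 0-5 | J2 5-7 | J3 7-14 | J4 14-18 |
Completion: J1=5  J2=7  J3=14  J4=18
Turnaround (C−A): J1=5  J2=7  J3=14  J4=18
Turnaround = completion − arrival: J1=5, J2=7, J3=14, J4=18
Total turnaround = 5 + 7 + 14 + 18 = 44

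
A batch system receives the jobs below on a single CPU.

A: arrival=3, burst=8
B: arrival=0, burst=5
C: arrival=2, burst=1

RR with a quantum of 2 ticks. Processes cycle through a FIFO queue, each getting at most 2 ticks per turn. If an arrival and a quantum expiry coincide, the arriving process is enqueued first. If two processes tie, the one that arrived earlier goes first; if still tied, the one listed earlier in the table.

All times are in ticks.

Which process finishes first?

C

Gantt: | B 0-2 | C 2-3 | B 3-5 | A 5-7 | B 7-8 | A 8-14 |
Completion: A=14  B=8  C=3
Finish order: C → B → A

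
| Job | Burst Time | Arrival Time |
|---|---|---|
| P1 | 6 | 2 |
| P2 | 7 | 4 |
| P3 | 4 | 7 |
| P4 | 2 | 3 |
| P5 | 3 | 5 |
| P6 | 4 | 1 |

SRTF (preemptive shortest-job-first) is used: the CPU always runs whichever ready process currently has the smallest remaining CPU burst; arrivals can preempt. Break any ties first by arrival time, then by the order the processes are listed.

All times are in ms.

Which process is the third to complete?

P5

Timeline: | idle 0-1 | P6 1-5 | P4 5-7 | P5 7-10 | P3 10-14 | P1 14-20 | P2 20-27 |
Completion: P1=20  P2=27  P3=14  P4=7  P5=10  P6=5
Finish order: P6 → P4 → P5 → P3 → P1 → P2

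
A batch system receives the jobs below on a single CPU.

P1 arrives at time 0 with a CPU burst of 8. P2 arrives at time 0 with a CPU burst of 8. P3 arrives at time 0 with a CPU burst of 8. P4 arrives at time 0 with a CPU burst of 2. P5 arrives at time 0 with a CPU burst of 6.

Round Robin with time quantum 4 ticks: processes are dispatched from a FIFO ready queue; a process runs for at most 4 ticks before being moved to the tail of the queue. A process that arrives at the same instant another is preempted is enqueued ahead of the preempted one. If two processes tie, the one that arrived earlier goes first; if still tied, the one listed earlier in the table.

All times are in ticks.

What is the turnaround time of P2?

Schedule: | P1 0-4 | P2 4-8 | P3 8-12 | P4 12-14 | P5 14-18 | P1 18-22 | P2 22-26 | P3 26-30 | P5 30-32 |
Completion: P1=22  P2=26  P3=30  P4=14  P5=32
Turnaround (C−A): P1=22  P2=26  P3=30  P4=14  P5=32
Turnaround(P2) = completion − arrival = 26 − 0 = 26

26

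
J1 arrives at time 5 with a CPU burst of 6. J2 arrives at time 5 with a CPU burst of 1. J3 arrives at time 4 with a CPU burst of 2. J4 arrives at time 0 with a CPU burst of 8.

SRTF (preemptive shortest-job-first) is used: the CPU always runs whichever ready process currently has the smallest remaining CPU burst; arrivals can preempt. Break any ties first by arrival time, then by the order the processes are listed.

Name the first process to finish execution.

Timeline: | J4 0-4 | J3 4-6 | J2 6-7 | J4 7-11 | J1 11-17 |
Completion: J1=17  J2=7  J3=6  J4=11
Turnaround (C−A): J1=12  J2=2  J3=2  J4=11
Finish order: J3 → J2 → J4 → J1

J3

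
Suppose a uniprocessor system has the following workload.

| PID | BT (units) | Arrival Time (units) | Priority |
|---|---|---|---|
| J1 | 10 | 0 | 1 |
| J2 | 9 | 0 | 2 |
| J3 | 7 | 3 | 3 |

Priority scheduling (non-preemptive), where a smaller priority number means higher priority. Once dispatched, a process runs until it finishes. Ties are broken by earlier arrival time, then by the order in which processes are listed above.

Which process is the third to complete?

Schedule: | J1 0-10 | J2 10-19 | J3 19-26 |
Completion: J1=10  J2=19  J3=26
Turnaround (C−A): J1=10  J2=19  J3=23
Finish order: J1 → J2 → J3

J3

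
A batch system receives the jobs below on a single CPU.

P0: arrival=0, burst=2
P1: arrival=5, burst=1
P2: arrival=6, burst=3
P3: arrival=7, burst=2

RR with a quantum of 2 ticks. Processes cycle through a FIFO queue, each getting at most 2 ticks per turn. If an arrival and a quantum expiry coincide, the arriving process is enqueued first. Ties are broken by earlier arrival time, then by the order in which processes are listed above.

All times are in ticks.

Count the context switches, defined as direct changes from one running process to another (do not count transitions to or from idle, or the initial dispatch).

Timeline: | P0 0-2 | idle 2-5 | P1 5-6 | P2 6-8 | P3 8-10 | P2 10-11 |
Completion: P0=2  P1=6  P2=11  P3=10

3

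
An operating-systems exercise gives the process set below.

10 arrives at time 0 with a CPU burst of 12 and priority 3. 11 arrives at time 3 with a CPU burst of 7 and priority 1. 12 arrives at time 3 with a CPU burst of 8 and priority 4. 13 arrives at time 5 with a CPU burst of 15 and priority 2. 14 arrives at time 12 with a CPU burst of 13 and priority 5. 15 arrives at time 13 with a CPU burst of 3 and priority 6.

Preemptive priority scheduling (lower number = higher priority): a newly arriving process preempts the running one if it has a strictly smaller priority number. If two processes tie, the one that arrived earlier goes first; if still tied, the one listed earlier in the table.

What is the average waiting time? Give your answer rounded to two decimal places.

21.67

Timeline: | 10 0-3 | 11 3-10 | 13 10-25 | 10 25-34 | 12 34-42 | 14 42-55 | 15 55-58 |
Completion: 10=34  11=10  12=42  13=25  14=55  15=58
Turnaround (C−A): 10=34  11=7  12=39  13=20  14=43  15=45
Waiting times: 10=22, 11=0, 12=31, 13=5, 14=30, 15=42
Average waiting = (22+0+31+5+30+42) / 6 = 130/6 = 21.67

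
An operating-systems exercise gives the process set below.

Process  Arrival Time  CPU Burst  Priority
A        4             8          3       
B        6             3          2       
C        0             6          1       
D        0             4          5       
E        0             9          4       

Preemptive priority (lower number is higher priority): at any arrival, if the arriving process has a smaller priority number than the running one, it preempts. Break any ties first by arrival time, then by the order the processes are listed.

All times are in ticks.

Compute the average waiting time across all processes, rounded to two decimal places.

9.60

Schedule: | C 0-6 | B 6-9 | A 9-17 | E 17-26 | D 26-30 |
Completion: A=17  B=9  C=6  D=30  E=26
Turnaround (C−A): A=13  B=3  C=6  D=30  E=26
Waiting times: A=5, B=0, C=0, D=26, E=17
Average waiting = (5+0+0+26+17) / 5 = 48/5 = 9.60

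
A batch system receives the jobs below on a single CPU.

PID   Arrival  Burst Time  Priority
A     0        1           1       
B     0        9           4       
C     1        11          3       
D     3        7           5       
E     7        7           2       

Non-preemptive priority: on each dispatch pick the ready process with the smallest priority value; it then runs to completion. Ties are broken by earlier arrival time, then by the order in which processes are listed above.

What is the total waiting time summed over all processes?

49

Schedule: | A 0-1 | C 1-12 | E 12-19 | B 19-28 | D 28-35 |
Completion: A=1  B=28  C=12  D=35  E=19
Turnaround (C−A): A=1  B=28  C=11  D=32  E=12
Waiting = turnaround − burst: A=0, B=19, C=0, D=25, E=5
Total waiting = 0 + 19 + 0 + 25 + 5 = 49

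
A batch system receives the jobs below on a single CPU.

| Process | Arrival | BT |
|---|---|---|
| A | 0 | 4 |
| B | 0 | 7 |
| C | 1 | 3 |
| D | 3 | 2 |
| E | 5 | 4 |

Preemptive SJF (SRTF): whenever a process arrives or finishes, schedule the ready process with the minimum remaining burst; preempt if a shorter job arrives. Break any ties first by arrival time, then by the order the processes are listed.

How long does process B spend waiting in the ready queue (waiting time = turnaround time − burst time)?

13

Gantt: | A 0-4 | D 4-6 | C 6-9 | E 9-13 | B 13-20 |
Completion: A=4  B=20  C=9  D=6  E=13
Waiting(B) = turnaround − burst = 20 − 7 = 13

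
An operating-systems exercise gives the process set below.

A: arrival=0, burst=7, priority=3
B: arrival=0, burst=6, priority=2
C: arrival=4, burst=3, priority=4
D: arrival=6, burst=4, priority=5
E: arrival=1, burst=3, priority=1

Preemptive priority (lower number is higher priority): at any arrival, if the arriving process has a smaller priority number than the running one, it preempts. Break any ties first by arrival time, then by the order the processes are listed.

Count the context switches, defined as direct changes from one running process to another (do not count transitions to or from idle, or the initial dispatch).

5

Schedule: | B 0-1 | E 1-4 | B 4-9 | A 9-16 | C 16-19 | D 19-23 |
Completion: A=16  B=9  C=19  D=23  E=4
Turnaround (C−A): A=16  B=9  C=15  D=17  E=3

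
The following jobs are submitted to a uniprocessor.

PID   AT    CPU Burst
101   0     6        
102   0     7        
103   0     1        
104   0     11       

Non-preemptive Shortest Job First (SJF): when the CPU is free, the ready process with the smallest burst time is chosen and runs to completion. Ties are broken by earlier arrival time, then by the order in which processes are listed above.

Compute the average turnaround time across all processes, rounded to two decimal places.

11.75

Gantt: | 103 0-1 | 101 1-7 | 102 7-14 | 104 14-25 |
Completion: 101=7  102=14  103=1  104=25
Turnaround (C−A): 101=7  102=14  103=1  104=25
Turnaround times: 101=7, 102=14, 103=1, 104=25
Average turnaround = (7+14+1+25) / 4 = 47/4 = 11.75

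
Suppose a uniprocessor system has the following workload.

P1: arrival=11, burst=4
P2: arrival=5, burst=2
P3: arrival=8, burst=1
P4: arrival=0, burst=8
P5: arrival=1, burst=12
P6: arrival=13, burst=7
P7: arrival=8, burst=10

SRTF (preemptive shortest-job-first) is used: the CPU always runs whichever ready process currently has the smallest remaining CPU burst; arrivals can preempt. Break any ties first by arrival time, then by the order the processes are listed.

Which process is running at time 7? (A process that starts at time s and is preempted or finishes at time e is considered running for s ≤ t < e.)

Schedule: | P4 0-5 | P2 5-7 | P4 7-8 | P3 8-9 | P4 9-11 | P1 11-15 | P6 15-22 | P7 22-32 | P5 32-44 |
Completion: P1=15  P2=7  P3=9  P4=11  P5=44  P6=22  P7=32

P4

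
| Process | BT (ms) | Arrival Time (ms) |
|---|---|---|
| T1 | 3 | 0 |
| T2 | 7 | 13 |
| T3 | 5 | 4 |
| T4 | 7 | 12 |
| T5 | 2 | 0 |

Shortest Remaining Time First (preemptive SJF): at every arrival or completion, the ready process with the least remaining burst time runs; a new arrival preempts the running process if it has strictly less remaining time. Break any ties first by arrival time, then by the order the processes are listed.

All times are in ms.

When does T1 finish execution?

Gantt: | T5 0-2 | T1 2-5 | T3 5-10 | idle 10-12 | T4 12-19 | T2 19-26 |
Completion: T1=5  T2=26  T3=10  T4=19  T5=2

5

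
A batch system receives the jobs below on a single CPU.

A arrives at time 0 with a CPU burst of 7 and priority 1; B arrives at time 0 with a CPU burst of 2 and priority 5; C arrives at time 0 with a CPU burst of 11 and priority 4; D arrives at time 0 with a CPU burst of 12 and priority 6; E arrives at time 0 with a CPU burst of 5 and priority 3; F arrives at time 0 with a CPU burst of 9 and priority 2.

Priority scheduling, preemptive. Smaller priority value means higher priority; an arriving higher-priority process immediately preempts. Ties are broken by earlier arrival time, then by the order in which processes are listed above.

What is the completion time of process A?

Gantt: | A 0-7 | F 7-16 | E 16-21 | C 21-32 | B 32-34 | D 34-46 |
Completion: A=7  B=34  C=32  D=46  E=21  F=16
Turnaround (C−A): A=7  B=34  C=32  D=46  E=21  F=16

7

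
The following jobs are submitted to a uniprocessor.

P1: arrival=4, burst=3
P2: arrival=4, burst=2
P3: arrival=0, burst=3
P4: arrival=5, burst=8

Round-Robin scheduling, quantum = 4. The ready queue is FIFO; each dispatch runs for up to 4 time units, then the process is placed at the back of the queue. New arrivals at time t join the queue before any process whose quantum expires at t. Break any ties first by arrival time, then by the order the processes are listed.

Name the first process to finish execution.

P3

Timeline: | P3 0-3 | idle 3-4 | P1 4-7 | P2 7-9 | P4 9-17 |
Completion: P1=7  P2=9  P3=3  P4=17
Turnaround (C−A): P1=3  P2=5  P3=3  P4=12
Finish order: P3 → P1 → P2 → P4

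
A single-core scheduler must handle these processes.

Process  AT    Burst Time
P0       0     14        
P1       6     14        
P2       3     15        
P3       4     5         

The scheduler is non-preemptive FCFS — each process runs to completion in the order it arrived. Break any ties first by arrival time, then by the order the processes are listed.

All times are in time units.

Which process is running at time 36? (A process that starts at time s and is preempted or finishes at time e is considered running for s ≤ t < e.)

Schedule: | P0 0-14 | P2 14-29 | P3 29-34 | P1 34-48 |
Completion: P0=14  P1=48  P2=29  P3=34

P1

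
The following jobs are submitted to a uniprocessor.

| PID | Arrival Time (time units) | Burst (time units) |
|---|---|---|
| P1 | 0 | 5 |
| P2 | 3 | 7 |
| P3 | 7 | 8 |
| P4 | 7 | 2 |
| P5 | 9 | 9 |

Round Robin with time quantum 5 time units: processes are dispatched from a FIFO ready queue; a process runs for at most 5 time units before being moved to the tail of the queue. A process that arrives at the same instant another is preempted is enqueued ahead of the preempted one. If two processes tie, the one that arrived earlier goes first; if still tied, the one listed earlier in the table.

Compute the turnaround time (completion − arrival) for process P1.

Gantt: | P1 0-5 | P2 5-10 | P3 10-15 | P4 15-17 | P5 17-22 | P2 22-24 | P3 24-27 | P5 27-31 |
Completion: P1=5  P2=24  P3=27  P4=17  P5=31
Turnaround (C−A): P1=5  P2=21  P3=20  P4=10  P5=22
Turnaround(P1) = completion − arrival = 5 − 0 = 5

5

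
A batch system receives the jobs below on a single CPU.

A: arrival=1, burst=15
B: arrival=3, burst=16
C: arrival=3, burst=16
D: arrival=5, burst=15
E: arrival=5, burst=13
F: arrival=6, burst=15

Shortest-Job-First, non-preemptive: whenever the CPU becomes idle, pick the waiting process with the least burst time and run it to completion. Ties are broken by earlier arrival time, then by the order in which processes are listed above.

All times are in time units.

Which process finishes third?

D

Gantt: | idle 0-1 | A 1-16 | E 16-29 | D 29-44 | F 44-59 | B 59-75 | C 75-91 |
Completion: A=16  B=75  C=91  D=44  E=29  F=59
Turnaround (C−A): A=15  B=72  C=88  D=39  E=24  F=53
Finish order: A → E → D → F → B → C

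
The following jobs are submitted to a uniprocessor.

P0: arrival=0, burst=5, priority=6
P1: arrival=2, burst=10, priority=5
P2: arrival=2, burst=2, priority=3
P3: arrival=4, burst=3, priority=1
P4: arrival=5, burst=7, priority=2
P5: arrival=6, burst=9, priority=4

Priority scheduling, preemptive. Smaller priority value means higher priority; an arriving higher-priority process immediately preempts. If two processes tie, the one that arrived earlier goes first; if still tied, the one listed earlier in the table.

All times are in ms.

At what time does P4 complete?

14

Schedule: | P0 0-2 | P2 2-4 | P3 4-7 | P4 7-14 | P5 14-23 | P1 23-33 | P0 33-36 |
Completion: P0=36  P1=33  P2=4  P3=7  P4=14  P5=23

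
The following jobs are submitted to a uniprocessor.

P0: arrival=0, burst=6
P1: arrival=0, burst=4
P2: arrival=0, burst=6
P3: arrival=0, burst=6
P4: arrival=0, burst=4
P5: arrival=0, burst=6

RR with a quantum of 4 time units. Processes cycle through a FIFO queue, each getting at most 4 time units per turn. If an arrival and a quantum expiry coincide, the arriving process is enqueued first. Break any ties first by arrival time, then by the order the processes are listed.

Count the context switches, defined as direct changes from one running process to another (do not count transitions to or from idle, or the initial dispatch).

Gantt: | P0 0-4 | P1 4-8 | P2 8-12 | P3 12-16 | P4 16-20 | P5 20-24 | P0 24-26 | P2 26-28 | P3 28-30 | P5 30-32 |
Completion: P0=26  P1=8  P2=28  P3=30  P4=20  P5=32

9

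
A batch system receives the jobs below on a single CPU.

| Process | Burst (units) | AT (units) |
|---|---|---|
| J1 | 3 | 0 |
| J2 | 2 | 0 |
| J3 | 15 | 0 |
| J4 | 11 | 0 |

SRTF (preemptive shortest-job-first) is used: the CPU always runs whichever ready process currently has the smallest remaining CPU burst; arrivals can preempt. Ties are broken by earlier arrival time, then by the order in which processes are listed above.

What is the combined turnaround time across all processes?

54

Schedule: | J2 0-2 | J1 2-5 | J4 5-16 | J3 16-31 |
Completion: J1=5  J2=2  J3=31  J4=16
Turnaround = completion − arrival: J1=5, J2=2, J3=31, J4=16
Total turnaround = 5 + 2 + 31 + 16 = 54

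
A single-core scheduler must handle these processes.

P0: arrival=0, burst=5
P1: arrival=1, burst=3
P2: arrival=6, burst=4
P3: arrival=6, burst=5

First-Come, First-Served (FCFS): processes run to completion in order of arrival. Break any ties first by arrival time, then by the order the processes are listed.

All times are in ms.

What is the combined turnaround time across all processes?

29

Gantt: | P0 0-5 | P1 5-8 | P2 8-12 | P3 12-17 |
Completion: P0=5  P1=8  P2=12  P3=17
Turnaround (C−A): P0=5  P1=7  P2=6  P3=11
Turnaround = completion − arrival: P0=5, P1=7, P2=6, P3=11
Total turnaround = 5 + 7 + 6 + 11 = 29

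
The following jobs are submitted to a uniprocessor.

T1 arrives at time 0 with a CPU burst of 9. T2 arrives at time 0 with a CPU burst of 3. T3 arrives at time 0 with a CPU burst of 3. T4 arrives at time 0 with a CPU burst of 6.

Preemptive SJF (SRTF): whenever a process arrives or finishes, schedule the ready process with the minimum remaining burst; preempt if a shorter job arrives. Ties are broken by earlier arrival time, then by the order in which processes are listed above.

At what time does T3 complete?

Gantt: | T2 0-3 | T3 3-6 | T4 6-12 | T1 12-21 |
Completion: T1=21  T2=3  T3=6  T4=12
Turnaround (C−A): T1=21  T2=3  T3=6  T4=12

6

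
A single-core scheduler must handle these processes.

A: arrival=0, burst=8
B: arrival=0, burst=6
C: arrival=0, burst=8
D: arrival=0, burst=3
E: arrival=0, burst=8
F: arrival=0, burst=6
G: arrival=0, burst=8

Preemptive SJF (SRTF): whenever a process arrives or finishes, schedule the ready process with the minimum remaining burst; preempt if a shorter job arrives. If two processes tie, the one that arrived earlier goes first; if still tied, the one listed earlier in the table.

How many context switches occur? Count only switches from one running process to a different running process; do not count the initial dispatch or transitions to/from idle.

Schedule: | D 0-3 | B 3-9 | F 9-15 | A 15-23 | C 23-31 | E 31-39 | G 39-47 |
Completion: A=23  B=9  C=31  D=3  E=39  F=15  G=47
Turnaround (C−A): A=23  B=9  C=31  D=3  E=39  F=15  G=47

6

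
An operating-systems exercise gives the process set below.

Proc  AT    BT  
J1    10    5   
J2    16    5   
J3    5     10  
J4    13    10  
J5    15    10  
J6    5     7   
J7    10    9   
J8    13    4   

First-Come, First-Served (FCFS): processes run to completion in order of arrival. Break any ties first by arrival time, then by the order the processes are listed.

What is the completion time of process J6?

Schedule: | idle 0-5 | J3 5-15 | J6 15-22 | J1 22-27 | J7 27-36 | J4 36-46 | J8 46-50 | J5 50-60 | J2 60-65 |
Completion: J1=27  J2=65  J3=15  J4=46  J5=60  J6=22  J7=36  J8=50
Turnaround (C−A): J1=17  J2=49  J3=10  J4=33  J5=45  J6=17  J7=26  J8=37

22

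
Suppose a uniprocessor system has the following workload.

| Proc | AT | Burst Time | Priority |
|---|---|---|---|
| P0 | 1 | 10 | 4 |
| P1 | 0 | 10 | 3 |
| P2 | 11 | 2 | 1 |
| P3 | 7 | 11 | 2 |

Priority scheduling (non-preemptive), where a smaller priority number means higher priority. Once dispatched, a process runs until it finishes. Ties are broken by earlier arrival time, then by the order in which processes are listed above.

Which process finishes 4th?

Timeline: | P1 0-10 | P3 10-21 | P2 21-23 | P0 23-33 |
Completion: P0=33  P1=10  P2=23  P3=21
Finish order: P1 → P3 → P2 → P0

P0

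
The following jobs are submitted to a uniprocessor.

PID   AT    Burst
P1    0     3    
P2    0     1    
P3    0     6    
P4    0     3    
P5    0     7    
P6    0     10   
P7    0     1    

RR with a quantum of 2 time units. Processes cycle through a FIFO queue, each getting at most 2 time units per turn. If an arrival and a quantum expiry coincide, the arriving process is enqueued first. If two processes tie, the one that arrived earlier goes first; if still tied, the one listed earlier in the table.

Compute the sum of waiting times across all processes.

93

Schedule: | P1 0-2 | P2 2-3 | P3 3-5 | P4 5-7 | P5 7-9 | P6 9-11 | P7 11-12 | P1 12-13 | P3 13-15 | P4 15-16 | P5 16-18 | P6 18-20 | P3 20-22 | P5 22-24 | P6 24-26 | P5 26-27 | P6 27-31 |
Completion: P1=13  P2=3  P3=22  P4=16  P5=27  P6=31  P7=12
Waiting = turnaround − burst: P1=10, P2=2, P3=16, P4=13, P5=20, P6=21, P7=11
Total waiting = 10 + 2 + 16 + 13 + 20 + 21 + 11 = 93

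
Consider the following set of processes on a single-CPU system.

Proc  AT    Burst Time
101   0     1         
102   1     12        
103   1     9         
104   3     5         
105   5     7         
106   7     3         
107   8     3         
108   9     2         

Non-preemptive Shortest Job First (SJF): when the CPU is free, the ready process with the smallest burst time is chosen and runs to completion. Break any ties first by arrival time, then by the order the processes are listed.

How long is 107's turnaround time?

10

Gantt: | 101 0-1 | 103 1-10 | 108 10-12 | 106 12-15 | 107 15-18 | 104 18-23 | 105 23-30 | 102 30-42 |
Completion: 101=1  102=42  103=10  104=23  105=30  106=15  107=18  108=12
Turnaround (C−A): 101=1  102=41  103=9  104=20  105=25  106=8  107=10  108=3
Turnaround(107) = completion − arrival = 18 − 8 = 10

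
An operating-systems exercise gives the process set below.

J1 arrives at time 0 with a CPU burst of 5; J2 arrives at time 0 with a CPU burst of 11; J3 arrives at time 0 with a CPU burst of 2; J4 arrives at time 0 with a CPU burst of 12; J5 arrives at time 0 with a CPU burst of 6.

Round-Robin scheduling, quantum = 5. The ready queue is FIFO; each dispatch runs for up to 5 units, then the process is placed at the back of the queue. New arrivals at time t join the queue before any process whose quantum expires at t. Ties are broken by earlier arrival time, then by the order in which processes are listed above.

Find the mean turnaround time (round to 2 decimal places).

Timeline: | J1 0-5 | J2 5-10 | J3 10-12 | J4 12-17 | J5 17-22 | J2 22-27 | J4 27-32 | J5 32-33 | J2 33-34 | J4 34-36 |
Completion: J1=5  J2=34  J3=12  J4=36  J5=33
Turnaround (C−A): J1=5  J2=34  J3=12  J4=36  J5=33
Turnaround times: J1=5, J2=34, J3=12, J4=36, J5=33
Average turnaround = (5+34+12+36+33) / 5 = 120/5 = 24.00

24.00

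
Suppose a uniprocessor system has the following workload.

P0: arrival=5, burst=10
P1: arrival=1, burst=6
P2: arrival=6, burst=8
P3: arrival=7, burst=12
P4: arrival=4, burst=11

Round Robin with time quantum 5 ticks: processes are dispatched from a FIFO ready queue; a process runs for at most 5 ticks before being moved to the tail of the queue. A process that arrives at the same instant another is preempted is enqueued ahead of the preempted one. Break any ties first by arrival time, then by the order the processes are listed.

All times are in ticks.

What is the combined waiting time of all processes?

Gantt: | idle 0-1 | P1 1-6 | P4 6-11 | P0 11-16 | P2 16-21 | P1 21-22 | P3 22-27 | P4 27-32 | P0 32-37 | P2 37-40 | P3 40-45 | P4 45-46 | P3 46-48 |
Completion: P0=37  P1=22  P2=40  P3=48  P4=46
Turnaround (C−A): P0=32  P1=21  P2=34  P3=41  P4=42
Waiting = turnaround − burst: P0=22, P1=15, P2=26, P3=29, P4=31
Total waiting = 22 + 15 + 26 + 29 + 31 = 123

123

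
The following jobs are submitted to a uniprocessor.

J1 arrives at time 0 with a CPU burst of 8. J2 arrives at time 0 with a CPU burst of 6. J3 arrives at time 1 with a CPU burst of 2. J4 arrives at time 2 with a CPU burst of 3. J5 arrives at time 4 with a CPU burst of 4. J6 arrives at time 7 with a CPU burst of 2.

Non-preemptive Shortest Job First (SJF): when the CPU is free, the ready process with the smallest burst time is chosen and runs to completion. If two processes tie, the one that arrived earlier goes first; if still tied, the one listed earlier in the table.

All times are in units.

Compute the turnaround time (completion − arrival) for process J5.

13

Timeline: | J2 0-6 | J3 6-8 | J6 8-10 | J4 10-13 | J5 13-17 | J1 17-25 |
Completion: J1=25  J2=6  J3=8  J4=13  J5=17  J6=10
Turnaround (C−A): J1=25  J2=6  J3=7  J4=11  J5=13  J6=3
Turnaround(J5) = completion − arrival = 17 − 4 = 13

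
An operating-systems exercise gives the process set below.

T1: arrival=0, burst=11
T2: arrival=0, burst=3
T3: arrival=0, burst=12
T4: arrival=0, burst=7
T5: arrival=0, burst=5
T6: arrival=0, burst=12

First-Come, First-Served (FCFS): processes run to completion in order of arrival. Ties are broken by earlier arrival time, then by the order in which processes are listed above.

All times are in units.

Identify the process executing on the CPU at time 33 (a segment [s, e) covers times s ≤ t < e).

T5

Timeline: | T1 0-11 | T2 11-14 | T3 14-26 | T4 26-33 | T5 33-38 | T6 38-50 |
Completion: T1=11  T2=14  T3=26  T4=33  T5=38  T6=50
Turnaround (C−A): T1=11  T2=14  T3=26  T4=33  T5=38  T6=50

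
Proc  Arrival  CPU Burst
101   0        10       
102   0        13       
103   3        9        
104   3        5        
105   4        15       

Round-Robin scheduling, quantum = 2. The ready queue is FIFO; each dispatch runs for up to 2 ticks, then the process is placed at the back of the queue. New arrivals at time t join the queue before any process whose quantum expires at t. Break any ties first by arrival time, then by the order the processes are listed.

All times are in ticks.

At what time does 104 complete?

Schedule: | 101 0-2 | 102 2-4 | 101 4-6 | 103 6-8 | 104 8-10 | 105 10-12 | 102 12-14 | 101 14-16 | 103 16-18 | 104 18-20 | 105 20-22 | 102 22-24 | 101 24-26 | 103 26-28 | 104 28-29 | 105 29-31 | 102 31-33 | 101 33-35 | 103 35-37 | 105 37-39 | 102 39-41 | 103 41-42 | 105 42-44 | 102 44-46 | 105 46-48 | 102 48-49 | 105 49-52 |
Completion: 101=35  102=49  103=42  104=29  105=52

29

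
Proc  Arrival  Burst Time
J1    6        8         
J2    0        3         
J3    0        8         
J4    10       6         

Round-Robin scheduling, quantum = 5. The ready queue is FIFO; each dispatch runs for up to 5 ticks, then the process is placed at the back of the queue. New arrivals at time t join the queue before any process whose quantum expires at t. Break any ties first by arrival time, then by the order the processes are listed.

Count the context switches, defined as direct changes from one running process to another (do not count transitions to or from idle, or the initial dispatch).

6

Timeline: | J2 0-3 | J3 3-8 | J1 8-13 | J3 13-16 | J4 16-21 | J1 21-24 | J4 24-25 |
Completion: J1=24  J2=3  J3=16  J4=25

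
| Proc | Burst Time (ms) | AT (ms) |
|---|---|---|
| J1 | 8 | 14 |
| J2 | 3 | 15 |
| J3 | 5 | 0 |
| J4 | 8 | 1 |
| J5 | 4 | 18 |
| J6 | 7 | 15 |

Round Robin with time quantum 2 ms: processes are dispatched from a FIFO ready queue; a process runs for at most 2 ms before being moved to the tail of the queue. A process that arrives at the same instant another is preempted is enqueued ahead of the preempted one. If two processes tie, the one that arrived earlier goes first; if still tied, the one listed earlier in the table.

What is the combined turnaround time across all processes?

86

Timeline: | J3 0-2 | J4 2-4 | J3 4-6 | J4 6-8 | J3 8-9 | J4 9-13 | idle 13-14 | J1 14-16 | J2 16-18 | J6 18-20 | J1 20-22 | J5 22-24 | J2 24-25 | J6 25-27 | J1 27-29 | J5 29-31 | J6 31-33 | J1 33-35 | J6 35-36 |
Completion: J1=35  J2=25  J3=9  J4=13  J5=31  J6=36
Turnaround = completion − arrival: J1=21, J2=10, J3=9, J4=12, J5=13, J6=21
Total turnaround = 21 + 10 + 9 + 12 + 13 + 21 = 86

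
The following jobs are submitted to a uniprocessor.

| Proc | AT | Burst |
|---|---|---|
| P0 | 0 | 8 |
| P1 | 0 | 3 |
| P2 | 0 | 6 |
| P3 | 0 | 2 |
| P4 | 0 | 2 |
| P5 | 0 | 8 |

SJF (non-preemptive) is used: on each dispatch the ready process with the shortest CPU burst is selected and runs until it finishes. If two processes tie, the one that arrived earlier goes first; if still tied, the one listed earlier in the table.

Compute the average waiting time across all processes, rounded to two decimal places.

7.83

Timeline: | P3 0-2 | P4 2-4 | P1 4-7 | P2 7-13 | P0 13-21 | P5 21-29 |
Completion: P0=21  P1=7  P2=13  P3=2  P4=4  P5=29
Turnaround (C−A): P0=21  P1=7  P2=13  P3=2  P4=4  P5=29
Waiting times: P0=13, P1=4, P2=7, P3=0, P4=2, P5=21
Average waiting = (13+4+7+0+2+21) / 6 = 47/6 = 7.83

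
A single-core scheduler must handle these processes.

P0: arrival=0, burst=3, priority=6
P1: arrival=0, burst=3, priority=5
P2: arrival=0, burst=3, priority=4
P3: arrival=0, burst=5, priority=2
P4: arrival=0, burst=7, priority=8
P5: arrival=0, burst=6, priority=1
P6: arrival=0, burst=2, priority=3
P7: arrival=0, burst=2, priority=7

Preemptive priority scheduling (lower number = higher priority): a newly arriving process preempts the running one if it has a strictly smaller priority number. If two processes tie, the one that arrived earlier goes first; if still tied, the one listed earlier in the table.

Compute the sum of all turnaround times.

Gantt: | P5 0-6 | P3 6-11 | P6 11-13 | P2 13-16 | P1 16-19 | P0 19-22 | P7 22-24 | P4 24-31 |
Completion: P0=22  P1=19  P2=16  P3=11  P4=31  P5=6  P6=13  P7=24
Turnaround = completion − arrival: P0=22, P1=19, P2=16, P3=11, P4=31, P5=6, P6=13, P7=24
Total turnaround = 22 + 19 + 16 + 11 + 31 + 6 + 13 + 24 = 142

142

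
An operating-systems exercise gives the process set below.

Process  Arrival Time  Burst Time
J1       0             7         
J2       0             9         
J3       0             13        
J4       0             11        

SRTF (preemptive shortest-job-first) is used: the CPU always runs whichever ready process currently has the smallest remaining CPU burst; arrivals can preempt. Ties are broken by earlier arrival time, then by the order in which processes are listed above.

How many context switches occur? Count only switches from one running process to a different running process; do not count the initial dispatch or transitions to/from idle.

3

Timeline: | J1 0-7 | J2 7-16 | J4 16-27 | J3 27-40 |
Completion: J1=7  J2=16  J3=40  J4=27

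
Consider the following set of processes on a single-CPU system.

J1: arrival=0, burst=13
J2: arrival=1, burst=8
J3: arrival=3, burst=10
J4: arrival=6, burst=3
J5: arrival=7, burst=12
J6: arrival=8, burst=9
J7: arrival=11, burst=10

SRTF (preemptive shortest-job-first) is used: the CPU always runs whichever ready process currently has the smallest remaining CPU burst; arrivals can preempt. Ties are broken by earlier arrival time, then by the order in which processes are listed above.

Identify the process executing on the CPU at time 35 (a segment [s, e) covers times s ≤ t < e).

Gantt: | J1 0-1 | J2 1-9 | J4 9-12 | J6 12-21 | J3 21-31 | J7 31-41 | J1 41-53 | J5 53-65 |
Completion: J1=53  J2=9  J3=31  J4=12  J5=65  J6=21  J7=41

J7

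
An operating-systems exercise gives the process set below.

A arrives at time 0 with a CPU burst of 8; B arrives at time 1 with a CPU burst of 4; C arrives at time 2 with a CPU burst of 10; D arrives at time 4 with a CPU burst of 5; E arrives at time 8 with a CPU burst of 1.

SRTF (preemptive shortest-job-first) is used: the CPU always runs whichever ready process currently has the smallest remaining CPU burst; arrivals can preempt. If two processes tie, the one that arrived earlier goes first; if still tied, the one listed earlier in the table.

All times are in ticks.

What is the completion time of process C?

28

Schedule: | A 0-1 | B 1-5 | D 5-8 | E 8-9 | D 9-11 | A 11-18 | C 18-28 |
Completion: A=18  B=5  C=28  D=11  E=9
Turnaround (C−A): A=18  B=4  C=26  D=7  E=1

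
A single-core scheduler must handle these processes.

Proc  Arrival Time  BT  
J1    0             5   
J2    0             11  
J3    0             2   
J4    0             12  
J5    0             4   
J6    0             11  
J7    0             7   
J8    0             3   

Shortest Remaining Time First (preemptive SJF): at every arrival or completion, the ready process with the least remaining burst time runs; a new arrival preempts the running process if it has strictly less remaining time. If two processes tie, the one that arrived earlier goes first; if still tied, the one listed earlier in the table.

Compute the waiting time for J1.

Timeline: | J3 0-2 | J8 2-5 | J5 5-9 | J1 9-14 | J7 14-21 | J2 21-32 | J6 32-43 | J4 43-55 |
Completion: J1=14  J2=32  J3=2  J4=55  J5=9  J6=43  J7=21  J8=5
Turnaround (C−A): J1=14  J2=32  J3=2  J4=55  J5=9  J6=43  J7=21  J8=5
Waiting(J1) = turnaround − burst = 14 − 5 = 9

9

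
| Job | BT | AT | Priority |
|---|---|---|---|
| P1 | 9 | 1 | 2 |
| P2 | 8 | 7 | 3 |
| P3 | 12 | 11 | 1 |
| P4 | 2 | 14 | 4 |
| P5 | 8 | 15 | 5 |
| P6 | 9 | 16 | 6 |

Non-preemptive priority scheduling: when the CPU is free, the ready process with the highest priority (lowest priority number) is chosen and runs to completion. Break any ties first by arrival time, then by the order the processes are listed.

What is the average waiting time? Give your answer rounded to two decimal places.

11.17

Gantt: | idle 0-1 | P1 1-10 | P2 10-18 | P3 18-30 | P4 30-32 | P5 32-40 | P6 40-49 |
Completion: P1=10  P2=18  P3=30  P4=32  P5=40  P6=49
Turnaround (C−A): P1=9  P2=11  P3=19  P4=18  P5=25  P6=33
Waiting times: P1=0, P2=3, P3=7, P4=16, P5=17, P6=24
Average waiting = (0+3+7+16+17+24) / 6 = 67/6 = 11.17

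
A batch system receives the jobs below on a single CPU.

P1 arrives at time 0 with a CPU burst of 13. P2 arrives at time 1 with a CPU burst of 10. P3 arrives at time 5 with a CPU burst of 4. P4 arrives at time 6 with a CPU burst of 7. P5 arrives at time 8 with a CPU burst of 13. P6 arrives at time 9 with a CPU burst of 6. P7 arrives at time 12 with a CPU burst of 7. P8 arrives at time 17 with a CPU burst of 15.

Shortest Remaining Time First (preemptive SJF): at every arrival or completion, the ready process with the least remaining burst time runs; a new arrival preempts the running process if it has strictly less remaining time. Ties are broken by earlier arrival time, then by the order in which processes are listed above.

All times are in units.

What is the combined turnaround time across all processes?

232

Gantt: | P1 0-1 | P2 1-5 | P3 5-9 | P2 9-15 | P6 15-21 | P4 21-28 | P7 28-35 | P1 35-47 | P5 47-60 | P8 60-75 |
Completion: P1=47  P2=15  P3=9  P4=28  P5=60  P6=21  P7=35  P8=75
Turnaround (C−A): P1=47  P2=14  P3=4  P4=22  P5=52  P6=12  P7=23  P8=58
Turnaround = completion − arrival: P1=47, P2=14, P3=4, P4=22, P5=52, P6=12, P7=23, P8=58
Total turnaround = 47 + 14 + 4 + 22 + 52 + 12 + 23 + 58 = 232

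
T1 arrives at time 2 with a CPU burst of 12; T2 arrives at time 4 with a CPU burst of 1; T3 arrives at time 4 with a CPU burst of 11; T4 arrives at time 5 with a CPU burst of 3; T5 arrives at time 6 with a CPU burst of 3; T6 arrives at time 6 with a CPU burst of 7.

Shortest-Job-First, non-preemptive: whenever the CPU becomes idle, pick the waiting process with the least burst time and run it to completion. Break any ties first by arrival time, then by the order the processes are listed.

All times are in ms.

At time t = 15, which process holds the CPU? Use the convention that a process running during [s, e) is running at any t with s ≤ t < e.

T4

Gantt: | idle 0-2 | T1 2-14 | T2 14-15 | T4 15-18 | T5 18-21 | T6 21-28 | T3 28-39 |
Completion: T1=14  T2=15  T3=39  T4=18  T5=21  T6=28
Turnaround (C−A): T1=12  T2=11  T3=35  T4=13  T5=15  T6=22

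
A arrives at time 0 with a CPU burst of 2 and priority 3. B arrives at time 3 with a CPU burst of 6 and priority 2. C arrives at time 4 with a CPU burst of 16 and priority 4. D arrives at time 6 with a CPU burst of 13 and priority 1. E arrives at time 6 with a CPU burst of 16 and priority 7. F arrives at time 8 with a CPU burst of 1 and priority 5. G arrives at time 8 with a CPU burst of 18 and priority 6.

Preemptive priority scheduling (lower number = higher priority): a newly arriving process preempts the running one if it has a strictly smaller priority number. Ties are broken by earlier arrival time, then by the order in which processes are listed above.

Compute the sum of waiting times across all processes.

Schedule: | A 0-2 | idle 2-3 | B 3-6 | D 6-19 | B 19-22 | C 22-38 | F 38-39 | G 39-57 | E 57-73 |
Completion: A=2  B=22  C=38  D=19  E=73  F=39  G=57
Waiting = turnaround − burst: A=0, B=13, C=18, D=0, E=51, F=30, G=31
Total waiting = 0 + 13 + 18 + 0 + 51 + 30 + 31 = 143

143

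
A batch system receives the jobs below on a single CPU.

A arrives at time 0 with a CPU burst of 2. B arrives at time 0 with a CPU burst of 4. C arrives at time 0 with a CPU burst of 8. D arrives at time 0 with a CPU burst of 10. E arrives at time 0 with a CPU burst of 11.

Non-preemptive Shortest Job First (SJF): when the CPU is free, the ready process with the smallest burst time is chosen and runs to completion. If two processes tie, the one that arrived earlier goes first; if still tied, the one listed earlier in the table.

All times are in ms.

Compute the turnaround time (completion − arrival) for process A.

Schedule: | A 0-2 | B 2-6 | C 6-14 | D 14-24 | E 24-35 |
Completion: A=2  B=6  C=14  D=24  E=35
Turnaround(A) = completion − arrival = 2 − 0 = 2

2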